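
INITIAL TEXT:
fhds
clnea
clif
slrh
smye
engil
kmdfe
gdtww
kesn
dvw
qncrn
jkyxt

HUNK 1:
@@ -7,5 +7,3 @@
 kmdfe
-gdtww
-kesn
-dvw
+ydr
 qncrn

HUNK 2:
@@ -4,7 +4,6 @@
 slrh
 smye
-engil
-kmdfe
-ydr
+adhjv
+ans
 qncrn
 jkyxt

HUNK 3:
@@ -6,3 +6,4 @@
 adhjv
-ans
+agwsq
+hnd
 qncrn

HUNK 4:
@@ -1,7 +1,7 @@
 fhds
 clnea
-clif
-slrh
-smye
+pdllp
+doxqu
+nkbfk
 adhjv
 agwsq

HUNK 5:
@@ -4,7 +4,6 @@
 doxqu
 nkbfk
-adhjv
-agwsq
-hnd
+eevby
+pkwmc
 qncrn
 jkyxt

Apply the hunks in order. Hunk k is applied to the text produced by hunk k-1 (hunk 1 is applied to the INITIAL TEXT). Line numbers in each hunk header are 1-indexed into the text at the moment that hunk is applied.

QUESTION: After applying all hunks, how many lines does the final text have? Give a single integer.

Hunk 1: at line 7 remove [gdtww,kesn,dvw] add [ydr] -> 10 lines: fhds clnea clif slrh smye engil kmdfe ydr qncrn jkyxt
Hunk 2: at line 4 remove [engil,kmdfe,ydr] add [adhjv,ans] -> 9 lines: fhds clnea clif slrh smye adhjv ans qncrn jkyxt
Hunk 3: at line 6 remove [ans] add [agwsq,hnd] -> 10 lines: fhds clnea clif slrh smye adhjv agwsq hnd qncrn jkyxt
Hunk 4: at line 1 remove [clif,slrh,smye] add [pdllp,doxqu,nkbfk] -> 10 lines: fhds clnea pdllp doxqu nkbfk adhjv agwsq hnd qncrn jkyxt
Hunk 5: at line 4 remove [adhjv,agwsq,hnd] add [eevby,pkwmc] -> 9 lines: fhds clnea pdllp doxqu nkbfk eevby pkwmc qncrn jkyxt
Final line count: 9

Answer: 9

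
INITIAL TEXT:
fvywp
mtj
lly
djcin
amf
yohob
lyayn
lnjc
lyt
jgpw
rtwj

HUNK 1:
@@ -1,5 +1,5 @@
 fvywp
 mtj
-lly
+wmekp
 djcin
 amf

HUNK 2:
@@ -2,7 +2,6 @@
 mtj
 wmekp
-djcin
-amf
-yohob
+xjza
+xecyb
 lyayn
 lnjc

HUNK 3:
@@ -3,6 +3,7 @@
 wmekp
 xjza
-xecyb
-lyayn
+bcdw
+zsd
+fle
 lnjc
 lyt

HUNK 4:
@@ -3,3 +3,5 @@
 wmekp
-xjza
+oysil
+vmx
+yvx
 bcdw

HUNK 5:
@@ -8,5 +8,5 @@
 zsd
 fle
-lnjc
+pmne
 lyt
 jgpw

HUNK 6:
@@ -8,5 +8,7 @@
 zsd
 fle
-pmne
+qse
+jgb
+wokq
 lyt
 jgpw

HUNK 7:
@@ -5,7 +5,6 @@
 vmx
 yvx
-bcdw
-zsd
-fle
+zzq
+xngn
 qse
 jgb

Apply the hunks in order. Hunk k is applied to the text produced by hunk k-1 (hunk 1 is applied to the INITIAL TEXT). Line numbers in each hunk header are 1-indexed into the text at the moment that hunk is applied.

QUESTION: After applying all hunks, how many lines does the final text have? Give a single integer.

Hunk 1: at line 1 remove [lly] add [wmekp] -> 11 lines: fvywp mtj wmekp djcin amf yohob lyayn lnjc lyt jgpw rtwj
Hunk 2: at line 2 remove [djcin,amf,yohob] add [xjza,xecyb] -> 10 lines: fvywp mtj wmekp xjza xecyb lyayn lnjc lyt jgpw rtwj
Hunk 3: at line 3 remove [xecyb,lyayn] add [bcdw,zsd,fle] -> 11 lines: fvywp mtj wmekp xjza bcdw zsd fle lnjc lyt jgpw rtwj
Hunk 4: at line 3 remove [xjza] add [oysil,vmx,yvx] -> 13 lines: fvywp mtj wmekp oysil vmx yvx bcdw zsd fle lnjc lyt jgpw rtwj
Hunk 5: at line 8 remove [lnjc] add [pmne] -> 13 lines: fvywp mtj wmekp oysil vmx yvx bcdw zsd fle pmne lyt jgpw rtwj
Hunk 6: at line 8 remove [pmne] add [qse,jgb,wokq] -> 15 lines: fvywp mtj wmekp oysil vmx yvx bcdw zsd fle qse jgb wokq lyt jgpw rtwj
Hunk 7: at line 5 remove [bcdw,zsd,fle] add [zzq,xngn] -> 14 lines: fvywp mtj wmekp oysil vmx yvx zzq xngn qse jgb wokq lyt jgpw rtwj
Final line count: 14

Answer: 14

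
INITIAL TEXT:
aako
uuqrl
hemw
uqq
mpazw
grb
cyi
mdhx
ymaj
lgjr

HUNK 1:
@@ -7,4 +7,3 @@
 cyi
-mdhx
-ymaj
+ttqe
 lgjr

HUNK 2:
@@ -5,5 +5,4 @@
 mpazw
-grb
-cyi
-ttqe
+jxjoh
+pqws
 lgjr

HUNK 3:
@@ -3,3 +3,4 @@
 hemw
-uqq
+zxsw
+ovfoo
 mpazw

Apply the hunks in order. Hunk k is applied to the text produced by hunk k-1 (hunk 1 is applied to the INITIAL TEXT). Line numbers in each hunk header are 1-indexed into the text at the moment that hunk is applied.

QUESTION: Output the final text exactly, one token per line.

Hunk 1: at line 7 remove [mdhx,ymaj] add [ttqe] -> 9 lines: aako uuqrl hemw uqq mpazw grb cyi ttqe lgjr
Hunk 2: at line 5 remove [grb,cyi,ttqe] add [jxjoh,pqws] -> 8 lines: aako uuqrl hemw uqq mpazw jxjoh pqws lgjr
Hunk 3: at line 3 remove [uqq] add [zxsw,ovfoo] -> 9 lines: aako uuqrl hemw zxsw ovfoo mpazw jxjoh pqws lgjr

Answer: aako
uuqrl
hemw
zxsw
ovfoo
mpazw
jxjoh
pqws
lgjr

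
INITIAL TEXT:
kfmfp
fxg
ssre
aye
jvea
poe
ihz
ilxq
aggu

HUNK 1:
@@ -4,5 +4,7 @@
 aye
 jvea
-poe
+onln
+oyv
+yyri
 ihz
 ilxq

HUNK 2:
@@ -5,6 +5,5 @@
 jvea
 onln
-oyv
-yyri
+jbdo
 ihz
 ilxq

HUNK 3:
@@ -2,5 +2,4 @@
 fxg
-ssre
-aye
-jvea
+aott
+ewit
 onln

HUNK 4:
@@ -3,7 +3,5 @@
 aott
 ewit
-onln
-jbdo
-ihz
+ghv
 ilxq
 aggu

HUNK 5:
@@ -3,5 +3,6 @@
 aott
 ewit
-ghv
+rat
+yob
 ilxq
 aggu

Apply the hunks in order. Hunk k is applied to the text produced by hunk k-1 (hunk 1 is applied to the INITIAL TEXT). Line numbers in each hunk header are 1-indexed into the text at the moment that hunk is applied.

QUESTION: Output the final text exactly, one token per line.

Hunk 1: at line 4 remove [poe] add [onln,oyv,yyri] -> 11 lines: kfmfp fxg ssre aye jvea onln oyv yyri ihz ilxq aggu
Hunk 2: at line 5 remove [oyv,yyri] add [jbdo] -> 10 lines: kfmfp fxg ssre aye jvea onln jbdo ihz ilxq aggu
Hunk 3: at line 2 remove [ssre,aye,jvea] add [aott,ewit] -> 9 lines: kfmfp fxg aott ewit onln jbdo ihz ilxq aggu
Hunk 4: at line 3 remove [onln,jbdo,ihz] add [ghv] -> 7 lines: kfmfp fxg aott ewit ghv ilxq aggu
Hunk 5: at line 3 remove [ghv] add [rat,yob] -> 8 lines: kfmfp fxg aott ewit rat yob ilxq aggu

Answer: kfmfp
fxg
aott
ewit
rat
yob
ilxq
aggu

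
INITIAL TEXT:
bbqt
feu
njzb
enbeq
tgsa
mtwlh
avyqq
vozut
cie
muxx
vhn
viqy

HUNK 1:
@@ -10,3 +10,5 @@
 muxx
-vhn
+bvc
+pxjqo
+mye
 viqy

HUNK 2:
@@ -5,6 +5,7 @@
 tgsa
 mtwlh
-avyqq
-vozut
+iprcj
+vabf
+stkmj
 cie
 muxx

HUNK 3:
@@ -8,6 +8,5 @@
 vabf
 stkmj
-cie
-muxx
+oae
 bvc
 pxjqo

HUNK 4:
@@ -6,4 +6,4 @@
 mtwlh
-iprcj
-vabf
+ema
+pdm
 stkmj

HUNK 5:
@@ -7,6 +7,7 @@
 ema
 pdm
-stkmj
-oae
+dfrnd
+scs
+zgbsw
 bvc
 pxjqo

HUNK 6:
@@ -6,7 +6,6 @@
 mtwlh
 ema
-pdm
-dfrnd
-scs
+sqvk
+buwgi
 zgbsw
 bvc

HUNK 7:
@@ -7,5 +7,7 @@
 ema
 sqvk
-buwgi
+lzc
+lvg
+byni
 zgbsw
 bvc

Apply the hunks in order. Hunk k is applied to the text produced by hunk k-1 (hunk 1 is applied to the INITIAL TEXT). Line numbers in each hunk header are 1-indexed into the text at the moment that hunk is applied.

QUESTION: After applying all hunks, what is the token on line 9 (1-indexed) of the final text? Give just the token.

Answer: lzc

Derivation:
Hunk 1: at line 10 remove [vhn] add [bvc,pxjqo,mye] -> 14 lines: bbqt feu njzb enbeq tgsa mtwlh avyqq vozut cie muxx bvc pxjqo mye viqy
Hunk 2: at line 5 remove [avyqq,vozut] add [iprcj,vabf,stkmj] -> 15 lines: bbqt feu njzb enbeq tgsa mtwlh iprcj vabf stkmj cie muxx bvc pxjqo mye viqy
Hunk 3: at line 8 remove [cie,muxx] add [oae] -> 14 lines: bbqt feu njzb enbeq tgsa mtwlh iprcj vabf stkmj oae bvc pxjqo mye viqy
Hunk 4: at line 6 remove [iprcj,vabf] add [ema,pdm] -> 14 lines: bbqt feu njzb enbeq tgsa mtwlh ema pdm stkmj oae bvc pxjqo mye viqy
Hunk 5: at line 7 remove [stkmj,oae] add [dfrnd,scs,zgbsw] -> 15 lines: bbqt feu njzb enbeq tgsa mtwlh ema pdm dfrnd scs zgbsw bvc pxjqo mye viqy
Hunk 6: at line 6 remove [pdm,dfrnd,scs] add [sqvk,buwgi] -> 14 lines: bbqt feu njzb enbeq tgsa mtwlh ema sqvk buwgi zgbsw bvc pxjqo mye viqy
Hunk 7: at line 7 remove [buwgi] add [lzc,lvg,byni] -> 16 lines: bbqt feu njzb enbeq tgsa mtwlh ema sqvk lzc lvg byni zgbsw bvc pxjqo mye viqy
Final line 9: lzc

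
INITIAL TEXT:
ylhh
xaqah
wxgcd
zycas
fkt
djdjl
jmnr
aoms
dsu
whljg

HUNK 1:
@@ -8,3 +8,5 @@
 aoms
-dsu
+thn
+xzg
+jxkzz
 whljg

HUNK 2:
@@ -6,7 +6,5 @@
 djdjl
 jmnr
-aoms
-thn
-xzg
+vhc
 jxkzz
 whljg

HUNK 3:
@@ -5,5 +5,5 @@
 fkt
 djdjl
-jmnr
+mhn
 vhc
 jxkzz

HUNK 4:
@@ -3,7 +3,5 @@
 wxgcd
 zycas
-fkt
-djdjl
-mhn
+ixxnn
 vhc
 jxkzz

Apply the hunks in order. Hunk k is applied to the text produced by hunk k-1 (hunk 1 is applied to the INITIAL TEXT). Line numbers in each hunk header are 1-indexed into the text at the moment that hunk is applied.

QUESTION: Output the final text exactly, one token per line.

Answer: ylhh
xaqah
wxgcd
zycas
ixxnn
vhc
jxkzz
whljg

Derivation:
Hunk 1: at line 8 remove [dsu] add [thn,xzg,jxkzz] -> 12 lines: ylhh xaqah wxgcd zycas fkt djdjl jmnr aoms thn xzg jxkzz whljg
Hunk 2: at line 6 remove [aoms,thn,xzg] add [vhc] -> 10 lines: ylhh xaqah wxgcd zycas fkt djdjl jmnr vhc jxkzz whljg
Hunk 3: at line 5 remove [jmnr] add [mhn] -> 10 lines: ylhh xaqah wxgcd zycas fkt djdjl mhn vhc jxkzz whljg
Hunk 4: at line 3 remove [fkt,djdjl,mhn] add [ixxnn] -> 8 lines: ylhh xaqah wxgcd zycas ixxnn vhc jxkzz whljg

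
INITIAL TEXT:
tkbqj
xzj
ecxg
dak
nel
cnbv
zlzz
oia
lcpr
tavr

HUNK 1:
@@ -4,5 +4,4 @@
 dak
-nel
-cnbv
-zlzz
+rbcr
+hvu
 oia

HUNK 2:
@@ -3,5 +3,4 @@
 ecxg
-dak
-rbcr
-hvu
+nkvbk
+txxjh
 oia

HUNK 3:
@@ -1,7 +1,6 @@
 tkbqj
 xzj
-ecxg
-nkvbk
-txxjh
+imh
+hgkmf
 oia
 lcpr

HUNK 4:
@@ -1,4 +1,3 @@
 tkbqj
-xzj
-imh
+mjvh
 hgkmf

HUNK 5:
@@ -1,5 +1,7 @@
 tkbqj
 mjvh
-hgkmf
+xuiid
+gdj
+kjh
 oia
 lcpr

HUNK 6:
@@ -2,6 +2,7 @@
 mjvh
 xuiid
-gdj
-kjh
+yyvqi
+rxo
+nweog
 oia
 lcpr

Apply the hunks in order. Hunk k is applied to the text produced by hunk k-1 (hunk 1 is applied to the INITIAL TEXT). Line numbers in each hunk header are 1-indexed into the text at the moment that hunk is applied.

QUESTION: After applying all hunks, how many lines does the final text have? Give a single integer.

Answer: 9

Derivation:
Hunk 1: at line 4 remove [nel,cnbv,zlzz] add [rbcr,hvu] -> 9 lines: tkbqj xzj ecxg dak rbcr hvu oia lcpr tavr
Hunk 2: at line 3 remove [dak,rbcr,hvu] add [nkvbk,txxjh] -> 8 lines: tkbqj xzj ecxg nkvbk txxjh oia lcpr tavr
Hunk 3: at line 1 remove [ecxg,nkvbk,txxjh] add [imh,hgkmf] -> 7 lines: tkbqj xzj imh hgkmf oia lcpr tavr
Hunk 4: at line 1 remove [xzj,imh] add [mjvh] -> 6 lines: tkbqj mjvh hgkmf oia lcpr tavr
Hunk 5: at line 1 remove [hgkmf] add [xuiid,gdj,kjh] -> 8 lines: tkbqj mjvh xuiid gdj kjh oia lcpr tavr
Hunk 6: at line 2 remove [gdj,kjh] add [yyvqi,rxo,nweog] -> 9 lines: tkbqj mjvh xuiid yyvqi rxo nweog oia lcpr tavr
Final line count: 9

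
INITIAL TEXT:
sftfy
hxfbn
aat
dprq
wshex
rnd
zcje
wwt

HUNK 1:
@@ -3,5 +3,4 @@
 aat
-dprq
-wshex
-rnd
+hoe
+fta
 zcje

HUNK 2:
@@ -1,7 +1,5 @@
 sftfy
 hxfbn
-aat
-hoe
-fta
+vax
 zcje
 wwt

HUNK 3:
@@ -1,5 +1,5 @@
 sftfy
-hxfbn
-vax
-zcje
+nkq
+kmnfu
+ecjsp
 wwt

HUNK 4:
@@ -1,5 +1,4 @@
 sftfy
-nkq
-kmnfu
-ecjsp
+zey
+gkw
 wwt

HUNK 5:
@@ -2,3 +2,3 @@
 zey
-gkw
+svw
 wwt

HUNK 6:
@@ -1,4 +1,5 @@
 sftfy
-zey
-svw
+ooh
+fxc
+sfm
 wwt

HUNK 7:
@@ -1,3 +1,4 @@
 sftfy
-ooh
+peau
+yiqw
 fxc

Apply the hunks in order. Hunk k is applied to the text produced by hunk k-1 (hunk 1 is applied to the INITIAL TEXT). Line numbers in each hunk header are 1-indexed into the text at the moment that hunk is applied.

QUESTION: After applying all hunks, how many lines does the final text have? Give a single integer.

Answer: 6

Derivation:
Hunk 1: at line 3 remove [dprq,wshex,rnd] add [hoe,fta] -> 7 lines: sftfy hxfbn aat hoe fta zcje wwt
Hunk 2: at line 1 remove [aat,hoe,fta] add [vax] -> 5 lines: sftfy hxfbn vax zcje wwt
Hunk 3: at line 1 remove [hxfbn,vax,zcje] add [nkq,kmnfu,ecjsp] -> 5 lines: sftfy nkq kmnfu ecjsp wwt
Hunk 4: at line 1 remove [nkq,kmnfu,ecjsp] add [zey,gkw] -> 4 lines: sftfy zey gkw wwt
Hunk 5: at line 2 remove [gkw] add [svw] -> 4 lines: sftfy zey svw wwt
Hunk 6: at line 1 remove [zey,svw] add [ooh,fxc,sfm] -> 5 lines: sftfy ooh fxc sfm wwt
Hunk 7: at line 1 remove [ooh] add [peau,yiqw] -> 6 lines: sftfy peau yiqw fxc sfm wwt
Final line count: 6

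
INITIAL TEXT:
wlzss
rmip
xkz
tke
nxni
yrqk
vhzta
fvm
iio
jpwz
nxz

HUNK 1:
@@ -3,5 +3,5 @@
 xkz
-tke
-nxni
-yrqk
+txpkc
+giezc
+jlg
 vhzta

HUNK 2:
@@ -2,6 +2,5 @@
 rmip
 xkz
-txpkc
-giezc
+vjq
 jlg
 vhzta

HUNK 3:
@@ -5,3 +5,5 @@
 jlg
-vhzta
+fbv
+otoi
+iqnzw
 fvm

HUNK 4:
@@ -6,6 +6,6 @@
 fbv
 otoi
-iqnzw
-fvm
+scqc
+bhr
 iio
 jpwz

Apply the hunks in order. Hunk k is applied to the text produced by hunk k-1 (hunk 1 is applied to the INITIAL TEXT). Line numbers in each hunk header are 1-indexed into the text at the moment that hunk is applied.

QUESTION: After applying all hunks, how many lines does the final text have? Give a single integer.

Answer: 12

Derivation:
Hunk 1: at line 3 remove [tke,nxni,yrqk] add [txpkc,giezc,jlg] -> 11 lines: wlzss rmip xkz txpkc giezc jlg vhzta fvm iio jpwz nxz
Hunk 2: at line 2 remove [txpkc,giezc] add [vjq] -> 10 lines: wlzss rmip xkz vjq jlg vhzta fvm iio jpwz nxz
Hunk 3: at line 5 remove [vhzta] add [fbv,otoi,iqnzw] -> 12 lines: wlzss rmip xkz vjq jlg fbv otoi iqnzw fvm iio jpwz nxz
Hunk 4: at line 6 remove [iqnzw,fvm] add [scqc,bhr] -> 12 lines: wlzss rmip xkz vjq jlg fbv otoi scqc bhr iio jpwz nxz
Final line count: 12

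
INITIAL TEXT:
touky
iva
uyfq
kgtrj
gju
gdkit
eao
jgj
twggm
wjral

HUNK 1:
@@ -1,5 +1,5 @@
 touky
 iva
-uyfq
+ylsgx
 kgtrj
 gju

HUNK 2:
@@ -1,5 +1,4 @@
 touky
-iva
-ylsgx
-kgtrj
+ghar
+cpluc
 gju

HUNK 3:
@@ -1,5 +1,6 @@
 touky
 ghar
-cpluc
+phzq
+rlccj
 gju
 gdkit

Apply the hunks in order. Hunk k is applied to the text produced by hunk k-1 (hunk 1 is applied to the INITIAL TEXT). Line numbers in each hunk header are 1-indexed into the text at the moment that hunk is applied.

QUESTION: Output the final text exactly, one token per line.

Hunk 1: at line 1 remove [uyfq] add [ylsgx] -> 10 lines: touky iva ylsgx kgtrj gju gdkit eao jgj twggm wjral
Hunk 2: at line 1 remove [iva,ylsgx,kgtrj] add [ghar,cpluc] -> 9 lines: touky ghar cpluc gju gdkit eao jgj twggm wjral
Hunk 3: at line 1 remove [cpluc] add [phzq,rlccj] -> 10 lines: touky ghar phzq rlccj gju gdkit eao jgj twggm wjral

Answer: touky
ghar
phzq
rlccj
gju
gdkit
eao
jgj
twggm
wjral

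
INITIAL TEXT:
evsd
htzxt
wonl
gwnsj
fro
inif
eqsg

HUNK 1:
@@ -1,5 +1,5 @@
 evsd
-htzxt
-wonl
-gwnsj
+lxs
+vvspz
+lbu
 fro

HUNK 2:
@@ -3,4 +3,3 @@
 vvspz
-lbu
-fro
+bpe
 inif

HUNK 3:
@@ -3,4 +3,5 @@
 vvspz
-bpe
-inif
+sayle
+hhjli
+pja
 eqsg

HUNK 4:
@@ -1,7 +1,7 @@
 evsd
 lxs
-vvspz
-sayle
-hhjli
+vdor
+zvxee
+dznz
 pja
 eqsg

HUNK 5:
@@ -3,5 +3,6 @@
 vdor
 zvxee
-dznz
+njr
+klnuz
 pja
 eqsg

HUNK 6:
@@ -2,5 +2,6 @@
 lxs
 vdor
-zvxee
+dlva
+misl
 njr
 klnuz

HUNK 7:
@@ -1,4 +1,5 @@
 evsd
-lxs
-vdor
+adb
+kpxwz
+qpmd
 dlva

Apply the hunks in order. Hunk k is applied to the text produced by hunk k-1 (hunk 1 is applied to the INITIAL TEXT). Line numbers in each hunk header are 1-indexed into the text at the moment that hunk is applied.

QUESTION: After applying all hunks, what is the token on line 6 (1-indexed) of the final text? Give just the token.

Hunk 1: at line 1 remove [htzxt,wonl,gwnsj] add [lxs,vvspz,lbu] -> 7 lines: evsd lxs vvspz lbu fro inif eqsg
Hunk 2: at line 3 remove [lbu,fro] add [bpe] -> 6 lines: evsd lxs vvspz bpe inif eqsg
Hunk 3: at line 3 remove [bpe,inif] add [sayle,hhjli,pja] -> 7 lines: evsd lxs vvspz sayle hhjli pja eqsg
Hunk 4: at line 1 remove [vvspz,sayle,hhjli] add [vdor,zvxee,dznz] -> 7 lines: evsd lxs vdor zvxee dznz pja eqsg
Hunk 5: at line 3 remove [dznz] add [njr,klnuz] -> 8 lines: evsd lxs vdor zvxee njr klnuz pja eqsg
Hunk 6: at line 2 remove [zvxee] add [dlva,misl] -> 9 lines: evsd lxs vdor dlva misl njr klnuz pja eqsg
Hunk 7: at line 1 remove [lxs,vdor] add [adb,kpxwz,qpmd] -> 10 lines: evsd adb kpxwz qpmd dlva misl njr klnuz pja eqsg
Final line 6: misl

Answer: misl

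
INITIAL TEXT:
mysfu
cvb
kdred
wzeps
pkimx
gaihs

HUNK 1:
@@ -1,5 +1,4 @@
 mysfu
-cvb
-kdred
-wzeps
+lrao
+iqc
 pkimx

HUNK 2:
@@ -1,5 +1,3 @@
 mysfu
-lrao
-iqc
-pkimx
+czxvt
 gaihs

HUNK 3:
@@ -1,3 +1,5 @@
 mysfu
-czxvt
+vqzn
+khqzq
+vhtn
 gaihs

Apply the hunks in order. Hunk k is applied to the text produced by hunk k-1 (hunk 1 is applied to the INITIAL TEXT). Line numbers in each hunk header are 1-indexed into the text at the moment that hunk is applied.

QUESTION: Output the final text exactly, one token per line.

Answer: mysfu
vqzn
khqzq
vhtn
gaihs

Derivation:
Hunk 1: at line 1 remove [cvb,kdred,wzeps] add [lrao,iqc] -> 5 lines: mysfu lrao iqc pkimx gaihs
Hunk 2: at line 1 remove [lrao,iqc,pkimx] add [czxvt] -> 3 lines: mysfu czxvt gaihs
Hunk 3: at line 1 remove [czxvt] add [vqzn,khqzq,vhtn] -> 5 lines: mysfu vqzn khqzq vhtn gaihs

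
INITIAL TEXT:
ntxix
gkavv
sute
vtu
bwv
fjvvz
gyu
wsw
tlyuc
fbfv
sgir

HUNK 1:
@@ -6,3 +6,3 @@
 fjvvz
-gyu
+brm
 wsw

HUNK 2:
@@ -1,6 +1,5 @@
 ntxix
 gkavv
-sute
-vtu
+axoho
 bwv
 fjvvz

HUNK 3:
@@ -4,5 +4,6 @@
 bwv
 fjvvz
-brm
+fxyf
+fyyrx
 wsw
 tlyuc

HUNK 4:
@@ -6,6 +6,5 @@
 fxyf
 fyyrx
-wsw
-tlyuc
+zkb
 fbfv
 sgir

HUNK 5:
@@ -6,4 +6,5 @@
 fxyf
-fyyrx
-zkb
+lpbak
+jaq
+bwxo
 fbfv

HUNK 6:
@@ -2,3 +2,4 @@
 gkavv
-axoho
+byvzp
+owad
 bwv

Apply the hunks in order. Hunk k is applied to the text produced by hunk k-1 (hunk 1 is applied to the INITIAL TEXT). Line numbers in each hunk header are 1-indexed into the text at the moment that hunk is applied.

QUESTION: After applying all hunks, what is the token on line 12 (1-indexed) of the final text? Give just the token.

Hunk 1: at line 6 remove [gyu] add [brm] -> 11 lines: ntxix gkavv sute vtu bwv fjvvz brm wsw tlyuc fbfv sgir
Hunk 2: at line 1 remove [sute,vtu] add [axoho] -> 10 lines: ntxix gkavv axoho bwv fjvvz brm wsw tlyuc fbfv sgir
Hunk 3: at line 4 remove [brm] add [fxyf,fyyrx] -> 11 lines: ntxix gkavv axoho bwv fjvvz fxyf fyyrx wsw tlyuc fbfv sgir
Hunk 4: at line 6 remove [wsw,tlyuc] add [zkb] -> 10 lines: ntxix gkavv axoho bwv fjvvz fxyf fyyrx zkb fbfv sgir
Hunk 5: at line 6 remove [fyyrx,zkb] add [lpbak,jaq,bwxo] -> 11 lines: ntxix gkavv axoho bwv fjvvz fxyf lpbak jaq bwxo fbfv sgir
Hunk 6: at line 2 remove [axoho] add [byvzp,owad] -> 12 lines: ntxix gkavv byvzp owad bwv fjvvz fxyf lpbak jaq bwxo fbfv sgir
Final line 12: sgir

Answer: sgir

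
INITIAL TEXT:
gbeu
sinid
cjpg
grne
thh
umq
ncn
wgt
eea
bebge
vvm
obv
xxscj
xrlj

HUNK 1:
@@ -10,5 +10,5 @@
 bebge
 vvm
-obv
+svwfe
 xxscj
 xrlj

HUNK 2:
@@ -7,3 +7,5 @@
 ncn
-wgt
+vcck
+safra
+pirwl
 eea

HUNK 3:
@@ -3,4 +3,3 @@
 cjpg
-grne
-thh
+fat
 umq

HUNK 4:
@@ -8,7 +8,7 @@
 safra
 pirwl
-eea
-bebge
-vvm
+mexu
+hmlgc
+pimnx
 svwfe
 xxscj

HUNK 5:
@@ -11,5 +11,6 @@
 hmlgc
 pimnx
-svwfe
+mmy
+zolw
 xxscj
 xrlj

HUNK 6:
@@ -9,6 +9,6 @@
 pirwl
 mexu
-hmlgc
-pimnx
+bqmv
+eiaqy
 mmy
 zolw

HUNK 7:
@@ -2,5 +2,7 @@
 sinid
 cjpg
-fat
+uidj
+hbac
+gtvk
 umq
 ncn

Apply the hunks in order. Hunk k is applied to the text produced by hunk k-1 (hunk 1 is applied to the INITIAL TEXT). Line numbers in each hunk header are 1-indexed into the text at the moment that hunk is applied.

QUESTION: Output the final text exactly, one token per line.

Hunk 1: at line 10 remove [obv] add [svwfe] -> 14 lines: gbeu sinid cjpg grne thh umq ncn wgt eea bebge vvm svwfe xxscj xrlj
Hunk 2: at line 7 remove [wgt] add [vcck,safra,pirwl] -> 16 lines: gbeu sinid cjpg grne thh umq ncn vcck safra pirwl eea bebge vvm svwfe xxscj xrlj
Hunk 3: at line 3 remove [grne,thh] add [fat] -> 15 lines: gbeu sinid cjpg fat umq ncn vcck safra pirwl eea bebge vvm svwfe xxscj xrlj
Hunk 4: at line 8 remove [eea,bebge,vvm] add [mexu,hmlgc,pimnx] -> 15 lines: gbeu sinid cjpg fat umq ncn vcck safra pirwl mexu hmlgc pimnx svwfe xxscj xrlj
Hunk 5: at line 11 remove [svwfe] add [mmy,zolw] -> 16 lines: gbeu sinid cjpg fat umq ncn vcck safra pirwl mexu hmlgc pimnx mmy zolw xxscj xrlj
Hunk 6: at line 9 remove [hmlgc,pimnx] add [bqmv,eiaqy] -> 16 lines: gbeu sinid cjpg fat umq ncn vcck safra pirwl mexu bqmv eiaqy mmy zolw xxscj xrlj
Hunk 7: at line 2 remove [fat] add [uidj,hbac,gtvk] -> 18 lines: gbeu sinid cjpg uidj hbac gtvk umq ncn vcck safra pirwl mexu bqmv eiaqy mmy zolw xxscj xrlj

Answer: gbeu
sinid
cjpg
uidj
hbac
gtvk
umq
ncn
vcck
safra
pirwl
mexu
bqmv
eiaqy
mmy
zolw
xxscj
xrlj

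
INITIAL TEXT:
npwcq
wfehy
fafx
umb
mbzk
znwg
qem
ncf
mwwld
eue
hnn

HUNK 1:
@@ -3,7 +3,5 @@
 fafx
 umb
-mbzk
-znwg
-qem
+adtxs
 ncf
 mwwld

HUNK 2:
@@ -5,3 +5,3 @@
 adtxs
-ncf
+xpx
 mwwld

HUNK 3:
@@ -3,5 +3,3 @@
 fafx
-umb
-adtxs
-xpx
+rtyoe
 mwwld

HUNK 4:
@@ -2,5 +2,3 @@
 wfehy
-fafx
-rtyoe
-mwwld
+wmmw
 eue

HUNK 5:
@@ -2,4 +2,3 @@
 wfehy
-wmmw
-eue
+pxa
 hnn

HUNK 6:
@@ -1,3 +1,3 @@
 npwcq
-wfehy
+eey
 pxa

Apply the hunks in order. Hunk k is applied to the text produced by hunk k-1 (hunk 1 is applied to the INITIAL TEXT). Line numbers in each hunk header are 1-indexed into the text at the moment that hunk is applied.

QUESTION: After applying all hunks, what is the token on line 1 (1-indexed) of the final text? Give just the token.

Answer: npwcq

Derivation:
Hunk 1: at line 3 remove [mbzk,znwg,qem] add [adtxs] -> 9 lines: npwcq wfehy fafx umb adtxs ncf mwwld eue hnn
Hunk 2: at line 5 remove [ncf] add [xpx] -> 9 lines: npwcq wfehy fafx umb adtxs xpx mwwld eue hnn
Hunk 3: at line 3 remove [umb,adtxs,xpx] add [rtyoe] -> 7 lines: npwcq wfehy fafx rtyoe mwwld eue hnn
Hunk 4: at line 2 remove [fafx,rtyoe,mwwld] add [wmmw] -> 5 lines: npwcq wfehy wmmw eue hnn
Hunk 5: at line 2 remove [wmmw,eue] add [pxa] -> 4 lines: npwcq wfehy pxa hnn
Hunk 6: at line 1 remove [wfehy] add [eey] -> 4 lines: npwcq eey pxa hnn
Final line 1: npwcq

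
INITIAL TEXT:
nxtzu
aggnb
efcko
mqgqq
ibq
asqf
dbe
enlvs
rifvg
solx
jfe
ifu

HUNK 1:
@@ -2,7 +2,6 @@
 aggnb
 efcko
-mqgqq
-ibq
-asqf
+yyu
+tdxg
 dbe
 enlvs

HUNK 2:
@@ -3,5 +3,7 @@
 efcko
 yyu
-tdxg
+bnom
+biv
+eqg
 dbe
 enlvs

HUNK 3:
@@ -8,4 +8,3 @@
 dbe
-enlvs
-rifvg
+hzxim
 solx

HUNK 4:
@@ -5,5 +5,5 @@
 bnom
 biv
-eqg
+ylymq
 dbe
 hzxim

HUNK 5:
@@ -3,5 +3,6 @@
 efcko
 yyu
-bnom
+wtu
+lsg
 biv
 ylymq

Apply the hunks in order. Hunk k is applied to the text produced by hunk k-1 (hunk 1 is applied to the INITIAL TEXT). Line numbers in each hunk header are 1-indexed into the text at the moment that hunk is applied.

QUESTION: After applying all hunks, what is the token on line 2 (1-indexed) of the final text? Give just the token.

Hunk 1: at line 2 remove [mqgqq,ibq,asqf] add [yyu,tdxg] -> 11 lines: nxtzu aggnb efcko yyu tdxg dbe enlvs rifvg solx jfe ifu
Hunk 2: at line 3 remove [tdxg] add [bnom,biv,eqg] -> 13 lines: nxtzu aggnb efcko yyu bnom biv eqg dbe enlvs rifvg solx jfe ifu
Hunk 3: at line 8 remove [enlvs,rifvg] add [hzxim] -> 12 lines: nxtzu aggnb efcko yyu bnom biv eqg dbe hzxim solx jfe ifu
Hunk 4: at line 5 remove [eqg] add [ylymq] -> 12 lines: nxtzu aggnb efcko yyu bnom biv ylymq dbe hzxim solx jfe ifu
Hunk 5: at line 3 remove [bnom] add [wtu,lsg] -> 13 lines: nxtzu aggnb efcko yyu wtu lsg biv ylymq dbe hzxim solx jfe ifu
Final line 2: aggnb

Answer: aggnb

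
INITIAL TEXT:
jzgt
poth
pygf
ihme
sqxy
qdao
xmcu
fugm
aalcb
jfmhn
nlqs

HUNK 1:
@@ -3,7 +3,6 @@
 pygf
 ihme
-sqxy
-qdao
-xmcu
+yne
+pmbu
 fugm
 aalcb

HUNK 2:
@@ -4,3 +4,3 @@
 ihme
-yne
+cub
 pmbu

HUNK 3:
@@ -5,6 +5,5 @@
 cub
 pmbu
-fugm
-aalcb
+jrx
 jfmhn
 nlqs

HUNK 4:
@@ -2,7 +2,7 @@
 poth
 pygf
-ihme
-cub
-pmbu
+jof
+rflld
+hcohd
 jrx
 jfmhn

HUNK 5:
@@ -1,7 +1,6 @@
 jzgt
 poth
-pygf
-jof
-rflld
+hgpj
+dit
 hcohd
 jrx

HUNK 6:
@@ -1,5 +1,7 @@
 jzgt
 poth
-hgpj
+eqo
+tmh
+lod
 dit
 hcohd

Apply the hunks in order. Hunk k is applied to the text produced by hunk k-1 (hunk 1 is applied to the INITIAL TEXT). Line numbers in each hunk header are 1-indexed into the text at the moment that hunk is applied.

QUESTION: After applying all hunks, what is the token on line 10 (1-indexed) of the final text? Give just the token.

Answer: nlqs

Derivation:
Hunk 1: at line 3 remove [sqxy,qdao,xmcu] add [yne,pmbu] -> 10 lines: jzgt poth pygf ihme yne pmbu fugm aalcb jfmhn nlqs
Hunk 2: at line 4 remove [yne] add [cub] -> 10 lines: jzgt poth pygf ihme cub pmbu fugm aalcb jfmhn nlqs
Hunk 3: at line 5 remove [fugm,aalcb] add [jrx] -> 9 lines: jzgt poth pygf ihme cub pmbu jrx jfmhn nlqs
Hunk 4: at line 2 remove [ihme,cub,pmbu] add [jof,rflld,hcohd] -> 9 lines: jzgt poth pygf jof rflld hcohd jrx jfmhn nlqs
Hunk 5: at line 1 remove [pygf,jof,rflld] add [hgpj,dit] -> 8 lines: jzgt poth hgpj dit hcohd jrx jfmhn nlqs
Hunk 6: at line 1 remove [hgpj] add [eqo,tmh,lod] -> 10 lines: jzgt poth eqo tmh lod dit hcohd jrx jfmhn nlqs
Final line 10: nlqs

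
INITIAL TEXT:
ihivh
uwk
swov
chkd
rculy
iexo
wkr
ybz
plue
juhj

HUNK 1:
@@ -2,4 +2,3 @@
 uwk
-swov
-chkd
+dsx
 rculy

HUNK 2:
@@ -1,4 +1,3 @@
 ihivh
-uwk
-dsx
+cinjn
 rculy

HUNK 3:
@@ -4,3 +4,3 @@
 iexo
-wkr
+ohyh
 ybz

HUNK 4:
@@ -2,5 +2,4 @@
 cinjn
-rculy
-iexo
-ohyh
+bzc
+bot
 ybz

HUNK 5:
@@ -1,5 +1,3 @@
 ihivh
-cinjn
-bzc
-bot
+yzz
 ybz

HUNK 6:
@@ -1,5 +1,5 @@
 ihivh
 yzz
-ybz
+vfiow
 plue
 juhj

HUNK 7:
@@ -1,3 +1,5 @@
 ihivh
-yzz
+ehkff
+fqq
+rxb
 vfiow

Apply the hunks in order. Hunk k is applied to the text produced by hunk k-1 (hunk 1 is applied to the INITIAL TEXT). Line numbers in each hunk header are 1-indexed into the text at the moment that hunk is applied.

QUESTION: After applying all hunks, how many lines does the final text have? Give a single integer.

Answer: 7

Derivation:
Hunk 1: at line 2 remove [swov,chkd] add [dsx] -> 9 lines: ihivh uwk dsx rculy iexo wkr ybz plue juhj
Hunk 2: at line 1 remove [uwk,dsx] add [cinjn] -> 8 lines: ihivh cinjn rculy iexo wkr ybz plue juhj
Hunk 3: at line 4 remove [wkr] add [ohyh] -> 8 lines: ihivh cinjn rculy iexo ohyh ybz plue juhj
Hunk 4: at line 2 remove [rculy,iexo,ohyh] add [bzc,bot] -> 7 lines: ihivh cinjn bzc bot ybz plue juhj
Hunk 5: at line 1 remove [cinjn,bzc,bot] add [yzz] -> 5 lines: ihivh yzz ybz plue juhj
Hunk 6: at line 1 remove [ybz] add [vfiow] -> 5 lines: ihivh yzz vfiow plue juhj
Hunk 7: at line 1 remove [yzz] add [ehkff,fqq,rxb] -> 7 lines: ihivh ehkff fqq rxb vfiow plue juhj
Final line count: 7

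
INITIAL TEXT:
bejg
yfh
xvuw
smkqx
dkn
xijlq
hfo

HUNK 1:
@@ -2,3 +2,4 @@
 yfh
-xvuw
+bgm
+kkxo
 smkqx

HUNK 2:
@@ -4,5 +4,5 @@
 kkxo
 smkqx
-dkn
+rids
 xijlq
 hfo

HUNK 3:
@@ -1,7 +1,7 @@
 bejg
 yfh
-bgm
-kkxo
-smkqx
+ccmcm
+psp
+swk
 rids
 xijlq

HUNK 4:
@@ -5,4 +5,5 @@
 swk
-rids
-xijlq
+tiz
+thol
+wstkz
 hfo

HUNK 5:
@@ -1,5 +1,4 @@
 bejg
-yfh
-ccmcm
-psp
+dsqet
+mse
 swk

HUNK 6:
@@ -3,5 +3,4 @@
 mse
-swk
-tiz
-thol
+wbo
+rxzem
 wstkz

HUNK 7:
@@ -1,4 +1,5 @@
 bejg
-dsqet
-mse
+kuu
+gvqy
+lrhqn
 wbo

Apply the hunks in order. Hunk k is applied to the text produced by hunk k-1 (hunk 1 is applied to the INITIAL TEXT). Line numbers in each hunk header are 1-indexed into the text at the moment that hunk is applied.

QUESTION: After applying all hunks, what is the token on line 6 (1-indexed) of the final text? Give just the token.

Answer: rxzem

Derivation:
Hunk 1: at line 2 remove [xvuw] add [bgm,kkxo] -> 8 lines: bejg yfh bgm kkxo smkqx dkn xijlq hfo
Hunk 2: at line 4 remove [dkn] add [rids] -> 8 lines: bejg yfh bgm kkxo smkqx rids xijlq hfo
Hunk 3: at line 1 remove [bgm,kkxo,smkqx] add [ccmcm,psp,swk] -> 8 lines: bejg yfh ccmcm psp swk rids xijlq hfo
Hunk 4: at line 5 remove [rids,xijlq] add [tiz,thol,wstkz] -> 9 lines: bejg yfh ccmcm psp swk tiz thol wstkz hfo
Hunk 5: at line 1 remove [yfh,ccmcm,psp] add [dsqet,mse] -> 8 lines: bejg dsqet mse swk tiz thol wstkz hfo
Hunk 6: at line 3 remove [swk,tiz,thol] add [wbo,rxzem] -> 7 lines: bejg dsqet mse wbo rxzem wstkz hfo
Hunk 7: at line 1 remove [dsqet,mse] add [kuu,gvqy,lrhqn] -> 8 lines: bejg kuu gvqy lrhqn wbo rxzem wstkz hfo
Final line 6: rxzem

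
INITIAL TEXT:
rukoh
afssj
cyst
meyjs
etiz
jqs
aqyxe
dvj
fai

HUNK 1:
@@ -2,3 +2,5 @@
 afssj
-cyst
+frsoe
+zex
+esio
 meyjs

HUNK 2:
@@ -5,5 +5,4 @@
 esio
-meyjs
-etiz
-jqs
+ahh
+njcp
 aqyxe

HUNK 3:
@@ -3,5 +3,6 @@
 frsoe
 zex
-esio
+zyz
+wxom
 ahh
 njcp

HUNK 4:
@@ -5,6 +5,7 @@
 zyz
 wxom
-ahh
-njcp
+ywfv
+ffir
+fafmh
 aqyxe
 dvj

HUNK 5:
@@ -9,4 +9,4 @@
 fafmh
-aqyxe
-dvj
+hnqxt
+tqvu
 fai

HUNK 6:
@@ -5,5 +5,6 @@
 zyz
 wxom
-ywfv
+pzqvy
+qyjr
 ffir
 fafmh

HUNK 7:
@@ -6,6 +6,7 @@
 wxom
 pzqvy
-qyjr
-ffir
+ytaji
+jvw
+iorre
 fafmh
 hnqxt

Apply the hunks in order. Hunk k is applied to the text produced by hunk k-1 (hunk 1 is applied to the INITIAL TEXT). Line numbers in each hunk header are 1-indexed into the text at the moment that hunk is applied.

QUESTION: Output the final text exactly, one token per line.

Answer: rukoh
afssj
frsoe
zex
zyz
wxom
pzqvy
ytaji
jvw
iorre
fafmh
hnqxt
tqvu
fai

Derivation:
Hunk 1: at line 2 remove [cyst] add [frsoe,zex,esio] -> 11 lines: rukoh afssj frsoe zex esio meyjs etiz jqs aqyxe dvj fai
Hunk 2: at line 5 remove [meyjs,etiz,jqs] add [ahh,njcp] -> 10 lines: rukoh afssj frsoe zex esio ahh njcp aqyxe dvj fai
Hunk 3: at line 3 remove [esio] add [zyz,wxom] -> 11 lines: rukoh afssj frsoe zex zyz wxom ahh njcp aqyxe dvj fai
Hunk 4: at line 5 remove [ahh,njcp] add [ywfv,ffir,fafmh] -> 12 lines: rukoh afssj frsoe zex zyz wxom ywfv ffir fafmh aqyxe dvj fai
Hunk 5: at line 9 remove [aqyxe,dvj] add [hnqxt,tqvu] -> 12 lines: rukoh afssj frsoe zex zyz wxom ywfv ffir fafmh hnqxt tqvu fai
Hunk 6: at line 5 remove [ywfv] add [pzqvy,qyjr] -> 13 lines: rukoh afssj frsoe zex zyz wxom pzqvy qyjr ffir fafmh hnqxt tqvu fai
Hunk 7: at line 6 remove [qyjr,ffir] add [ytaji,jvw,iorre] -> 14 lines: rukoh afssj frsoe zex zyz wxom pzqvy ytaji jvw iorre fafmh hnqxt tqvu fai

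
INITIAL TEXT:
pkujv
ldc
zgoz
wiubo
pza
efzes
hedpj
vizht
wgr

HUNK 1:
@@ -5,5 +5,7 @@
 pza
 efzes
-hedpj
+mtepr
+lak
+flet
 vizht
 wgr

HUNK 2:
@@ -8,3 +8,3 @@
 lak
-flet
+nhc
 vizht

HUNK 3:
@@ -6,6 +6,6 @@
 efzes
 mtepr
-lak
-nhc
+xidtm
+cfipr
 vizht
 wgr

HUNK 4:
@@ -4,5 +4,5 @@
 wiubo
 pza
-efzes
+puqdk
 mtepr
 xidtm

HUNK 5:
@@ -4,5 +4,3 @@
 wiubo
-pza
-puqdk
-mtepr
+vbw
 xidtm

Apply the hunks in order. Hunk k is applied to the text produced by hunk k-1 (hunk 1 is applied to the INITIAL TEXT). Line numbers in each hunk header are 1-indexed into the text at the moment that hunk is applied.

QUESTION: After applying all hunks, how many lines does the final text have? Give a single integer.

Answer: 9

Derivation:
Hunk 1: at line 5 remove [hedpj] add [mtepr,lak,flet] -> 11 lines: pkujv ldc zgoz wiubo pza efzes mtepr lak flet vizht wgr
Hunk 2: at line 8 remove [flet] add [nhc] -> 11 lines: pkujv ldc zgoz wiubo pza efzes mtepr lak nhc vizht wgr
Hunk 3: at line 6 remove [lak,nhc] add [xidtm,cfipr] -> 11 lines: pkujv ldc zgoz wiubo pza efzes mtepr xidtm cfipr vizht wgr
Hunk 4: at line 4 remove [efzes] add [puqdk] -> 11 lines: pkujv ldc zgoz wiubo pza puqdk mtepr xidtm cfipr vizht wgr
Hunk 5: at line 4 remove [pza,puqdk,mtepr] add [vbw] -> 9 lines: pkujv ldc zgoz wiubo vbw xidtm cfipr vizht wgr
Final line count: 9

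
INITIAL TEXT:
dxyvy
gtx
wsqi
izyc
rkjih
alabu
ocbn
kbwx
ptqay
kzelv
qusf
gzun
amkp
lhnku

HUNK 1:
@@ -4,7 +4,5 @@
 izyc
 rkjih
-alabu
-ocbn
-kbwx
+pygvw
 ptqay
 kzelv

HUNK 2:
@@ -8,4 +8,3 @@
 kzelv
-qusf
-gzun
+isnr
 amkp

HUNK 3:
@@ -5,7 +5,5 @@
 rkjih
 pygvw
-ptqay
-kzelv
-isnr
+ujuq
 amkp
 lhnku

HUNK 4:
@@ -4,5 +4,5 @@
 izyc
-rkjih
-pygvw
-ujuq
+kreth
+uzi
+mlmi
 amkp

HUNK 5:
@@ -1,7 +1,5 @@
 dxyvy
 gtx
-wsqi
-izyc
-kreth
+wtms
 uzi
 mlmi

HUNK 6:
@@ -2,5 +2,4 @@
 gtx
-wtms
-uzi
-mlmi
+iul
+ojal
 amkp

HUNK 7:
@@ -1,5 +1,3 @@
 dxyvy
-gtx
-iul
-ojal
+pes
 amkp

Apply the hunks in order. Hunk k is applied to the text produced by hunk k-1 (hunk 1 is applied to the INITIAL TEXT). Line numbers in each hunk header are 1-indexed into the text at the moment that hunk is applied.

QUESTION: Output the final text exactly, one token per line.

Answer: dxyvy
pes
amkp
lhnku

Derivation:
Hunk 1: at line 4 remove [alabu,ocbn,kbwx] add [pygvw] -> 12 lines: dxyvy gtx wsqi izyc rkjih pygvw ptqay kzelv qusf gzun amkp lhnku
Hunk 2: at line 8 remove [qusf,gzun] add [isnr] -> 11 lines: dxyvy gtx wsqi izyc rkjih pygvw ptqay kzelv isnr amkp lhnku
Hunk 3: at line 5 remove [ptqay,kzelv,isnr] add [ujuq] -> 9 lines: dxyvy gtx wsqi izyc rkjih pygvw ujuq amkp lhnku
Hunk 4: at line 4 remove [rkjih,pygvw,ujuq] add [kreth,uzi,mlmi] -> 9 lines: dxyvy gtx wsqi izyc kreth uzi mlmi amkp lhnku
Hunk 5: at line 1 remove [wsqi,izyc,kreth] add [wtms] -> 7 lines: dxyvy gtx wtms uzi mlmi amkp lhnku
Hunk 6: at line 2 remove [wtms,uzi,mlmi] add [iul,ojal] -> 6 lines: dxyvy gtx iul ojal amkp lhnku
Hunk 7: at line 1 remove [gtx,iul,ojal] add [pes] -> 4 lines: dxyvy pes amkp lhnku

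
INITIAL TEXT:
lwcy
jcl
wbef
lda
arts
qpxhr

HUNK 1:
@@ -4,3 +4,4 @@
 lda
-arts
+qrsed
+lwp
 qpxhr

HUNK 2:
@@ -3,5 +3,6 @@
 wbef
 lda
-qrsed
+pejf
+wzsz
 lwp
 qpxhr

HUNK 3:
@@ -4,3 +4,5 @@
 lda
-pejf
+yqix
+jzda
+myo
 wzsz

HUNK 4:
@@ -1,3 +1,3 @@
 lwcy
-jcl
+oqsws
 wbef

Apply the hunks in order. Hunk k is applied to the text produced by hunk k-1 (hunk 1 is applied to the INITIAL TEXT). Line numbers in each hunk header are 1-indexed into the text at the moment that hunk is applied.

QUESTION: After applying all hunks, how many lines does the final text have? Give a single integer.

Answer: 10

Derivation:
Hunk 1: at line 4 remove [arts] add [qrsed,lwp] -> 7 lines: lwcy jcl wbef lda qrsed lwp qpxhr
Hunk 2: at line 3 remove [qrsed] add [pejf,wzsz] -> 8 lines: lwcy jcl wbef lda pejf wzsz lwp qpxhr
Hunk 3: at line 4 remove [pejf] add [yqix,jzda,myo] -> 10 lines: lwcy jcl wbef lda yqix jzda myo wzsz lwp qpxhr
Hunk 4: at line 1 remove [jcl] add [oqsws] -> 10 lines: lwcy oqsws wbef lda yqix jzda myo wzsz lwp qpxhr
Final line count: 10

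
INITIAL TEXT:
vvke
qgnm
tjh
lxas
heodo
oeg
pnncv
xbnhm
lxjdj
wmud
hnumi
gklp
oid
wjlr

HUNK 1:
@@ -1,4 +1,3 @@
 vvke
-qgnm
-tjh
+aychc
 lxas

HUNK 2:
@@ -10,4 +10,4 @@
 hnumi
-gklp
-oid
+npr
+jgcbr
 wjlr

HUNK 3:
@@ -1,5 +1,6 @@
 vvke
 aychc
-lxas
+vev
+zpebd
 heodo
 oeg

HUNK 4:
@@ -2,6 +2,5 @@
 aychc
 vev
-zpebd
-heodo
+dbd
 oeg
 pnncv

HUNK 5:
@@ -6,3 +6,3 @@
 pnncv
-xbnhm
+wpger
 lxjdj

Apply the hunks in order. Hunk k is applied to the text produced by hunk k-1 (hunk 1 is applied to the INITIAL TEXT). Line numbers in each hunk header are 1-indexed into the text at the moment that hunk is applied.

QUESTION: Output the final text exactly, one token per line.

Answer: vvke
aychc
vev
dbd
oeg
pnncv
wpger
lxjdj
wmud
hnumi
npr
jgcbr
wjlr

Derivation:
Hunk 1: at line 1 remove [qgnm,tjh] add [aychc] -> 13 lines: vvke aychc lxas heodo oeg pnncv xbnhm lxjdj wmud hnumi gklp oid wjlr
Hunk 2: at line 10 remove [gklp,oid] add [npr,jgcbr] -> 13 lines: vvke aychc lxas heodo oeg pnncv xbnhm lxjdj wmud hnumi npr jgcbr wjlr
Hunk 3: at line 1 remove [lxas] add [vev,zpebd] -> 14 lines: vvke aychc vev zpebd heodo oeg pnncv xbnhm lxjdj wmud hnumi npr jgcbr wjlr
Hunk 4: at line 2 remove [zpebd,heodo] add [dbd] -> 13 lines: vvke aychc vev dbd oeg pnncv xbnhm lxjdj wmud hnumi npr jgcbr wjlr
Hunk 5: at line 6 remove [xbnhm] add [wpger] -> 13 lines: vvke aychc vev dbd oeg pnncv wpger lxjdj wmud hnumi npr jgcbr wjlr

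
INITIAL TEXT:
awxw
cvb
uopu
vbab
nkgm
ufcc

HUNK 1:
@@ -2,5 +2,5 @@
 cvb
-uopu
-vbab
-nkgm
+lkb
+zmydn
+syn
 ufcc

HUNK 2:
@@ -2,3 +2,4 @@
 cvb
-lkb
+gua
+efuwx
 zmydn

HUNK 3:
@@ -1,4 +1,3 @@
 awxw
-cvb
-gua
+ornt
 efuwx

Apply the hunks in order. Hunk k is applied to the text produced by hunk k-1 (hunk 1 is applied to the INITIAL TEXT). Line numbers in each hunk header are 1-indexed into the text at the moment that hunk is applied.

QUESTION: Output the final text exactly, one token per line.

Hunk 1: at line 2 remove [uopu,vbab,nkgm] add [lkb,zmydn,syn] -> 6 lines: awxw cvb lkb zmydn syn ufcc
Hunk 2: at line 2 remove [lkb] add [gua,efuwx] -> 7 lines: awxw cvb gua efuwx zmydn syn ufcc
Hunk 3: at line 1 remove [cvb,gua] add [ornt] -> 6 lines: awxw ornt efuwx zmydn syn ufcc

Answer: awxw
ornt
efuwx
zmydn
syn
ufcc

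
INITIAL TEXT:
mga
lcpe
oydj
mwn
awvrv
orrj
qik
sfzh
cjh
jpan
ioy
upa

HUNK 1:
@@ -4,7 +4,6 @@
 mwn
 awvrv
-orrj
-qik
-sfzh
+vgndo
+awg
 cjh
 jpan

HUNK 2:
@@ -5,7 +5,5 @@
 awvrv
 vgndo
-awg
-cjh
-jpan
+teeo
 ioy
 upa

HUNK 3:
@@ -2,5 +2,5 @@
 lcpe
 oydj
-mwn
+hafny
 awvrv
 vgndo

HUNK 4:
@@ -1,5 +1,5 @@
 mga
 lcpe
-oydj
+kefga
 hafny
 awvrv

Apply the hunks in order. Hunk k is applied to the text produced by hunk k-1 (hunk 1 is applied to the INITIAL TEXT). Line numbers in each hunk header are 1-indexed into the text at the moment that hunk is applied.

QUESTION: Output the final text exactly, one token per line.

Answer: mga
lcpe
kefga
hafny
awvrv
vgndo
teeo
ioy
upa

Derivation:
Hunk 1: at line 4 remove [orrj,qik,sfzh] add [vgndo,awg] -> 11 lines: mga lcpe oydj mwn awvrv vgndo awg cjh jpan ioy upa
Hunk 2: at line 5 remove [awg,cjh,jpan] add [teeo] -> 9 lines: mga lcpe oydj mwn awvrv vgndo teeo ioy upa
Hunk 3: at line 2 remove [mwn] add [hafny] -> 9 lines: mga lcpe oydj hafny awvrv vgndo teeo ioy upa
Hunk 4: at line 1 remove [oydj] add [kefga] -> 9 lines: mga lcpe kefga hafny awvrv vgndo teeo ioy upa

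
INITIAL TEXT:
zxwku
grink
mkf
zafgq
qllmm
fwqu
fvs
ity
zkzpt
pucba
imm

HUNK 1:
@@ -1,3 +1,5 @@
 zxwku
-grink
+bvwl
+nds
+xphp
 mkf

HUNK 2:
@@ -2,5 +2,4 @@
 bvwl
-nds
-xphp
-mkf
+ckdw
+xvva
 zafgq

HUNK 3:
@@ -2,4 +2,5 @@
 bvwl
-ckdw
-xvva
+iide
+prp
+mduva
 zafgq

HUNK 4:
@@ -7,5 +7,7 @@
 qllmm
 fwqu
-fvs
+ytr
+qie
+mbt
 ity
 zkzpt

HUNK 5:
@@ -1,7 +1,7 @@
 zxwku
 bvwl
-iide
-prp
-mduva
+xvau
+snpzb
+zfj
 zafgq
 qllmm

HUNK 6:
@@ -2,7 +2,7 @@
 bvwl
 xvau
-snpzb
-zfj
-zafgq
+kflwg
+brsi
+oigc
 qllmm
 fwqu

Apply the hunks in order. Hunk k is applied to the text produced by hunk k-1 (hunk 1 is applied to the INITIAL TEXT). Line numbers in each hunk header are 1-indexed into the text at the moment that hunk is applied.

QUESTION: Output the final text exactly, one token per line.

Hunk 1: at line 1 remove [grink] add [bvwl,nds,xphp] -> 13 lines: zxwku bvwl nds xphp mkf zafgq qllmm fwqu fvs ity zkzpt pucba imm
Hunk 2: at line 2 remove [nds,xphp,mkf] add [ckdw,xvva] -> 12 lines: zxwku bvwl ckdw xvva zafgq qllmm fwqu fvs ity zkzpt pucba imm
Hunk 3: at line 2 remove [ckdw,xvva] add [iide,prp,mduva] -> 13 lines: zxwku bvwl iide prp mduva zafgq qllmm fwqu fvs ity zkzpt pucba imm
Hunk 4: at line 7 remove [fvs] add [ytr,qie,mbt] -> 15 lines: zxwku bvwl iide prp mduva zafgq qllmm fwqu ytr qie mbt ity zkzpt pucba imm
Hunk 5: at line 1 remove [iide,prp,mduva] add [xvau,snpzb,zfj] -> 15 lines: zxwku bvwl xvau snpzb zfj zafgq qllmm fwqu ytr qie mbt ity zkzpt pucba imm
Hunk 6: at line 2 remove [snpzb,zfj,zafgq] add [kflwg,brsi,oigc] -> 15 lines: zxwku bvwl xvau kflwg brsi oigc qllmm fwqu ytr qie mbt ity zkzpt pucba imm

Answer: zxwku
bvwl
xvau
kflwg
brsi
oigc
qllmm
fwqu
ytr
qie
mbt
ity
zkzpt
pucba
imm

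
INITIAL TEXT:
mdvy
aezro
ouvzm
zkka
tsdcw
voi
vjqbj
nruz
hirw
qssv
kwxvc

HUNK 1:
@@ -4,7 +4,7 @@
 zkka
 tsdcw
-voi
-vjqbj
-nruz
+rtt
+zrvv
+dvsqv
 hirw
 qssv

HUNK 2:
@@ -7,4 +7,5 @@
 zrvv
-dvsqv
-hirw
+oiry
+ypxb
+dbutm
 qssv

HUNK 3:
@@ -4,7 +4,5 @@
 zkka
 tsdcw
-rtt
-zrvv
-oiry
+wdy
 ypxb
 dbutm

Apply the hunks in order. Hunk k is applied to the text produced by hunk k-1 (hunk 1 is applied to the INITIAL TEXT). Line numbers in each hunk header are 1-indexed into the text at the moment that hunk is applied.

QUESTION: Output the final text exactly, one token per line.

Answer: mdvy
aezro
ouvzm
zkka
tsdcw
wdy
ypxb
dbutm
qssv
kwxvc

Derivation:
Hunk 1: at line 4 remove [voi,vjqbj,nruz] add [rtt,zrvv,dvsqv] -> 11 lines: mdvy aezro ouvzm zkka tsdcw rtt zrvv dvsqv hirw qssv kwxvc
Hunk 2: at line 7 remove [dvsqv,hirw] add [oiry,ypxb,dbutm] -> 12 lines: mdvy aezro ouvzm zkka tsdcw rtt zrvv oiry ypxb dbutm qssv kwxvc
Hunk 3: at line 4 remove [rtt,zrvv,oiry] add [wdy] -> 10 lines: mdvy aezro ouvzm zkka tsdcw wdy ypxb dbutm qssv kwxvc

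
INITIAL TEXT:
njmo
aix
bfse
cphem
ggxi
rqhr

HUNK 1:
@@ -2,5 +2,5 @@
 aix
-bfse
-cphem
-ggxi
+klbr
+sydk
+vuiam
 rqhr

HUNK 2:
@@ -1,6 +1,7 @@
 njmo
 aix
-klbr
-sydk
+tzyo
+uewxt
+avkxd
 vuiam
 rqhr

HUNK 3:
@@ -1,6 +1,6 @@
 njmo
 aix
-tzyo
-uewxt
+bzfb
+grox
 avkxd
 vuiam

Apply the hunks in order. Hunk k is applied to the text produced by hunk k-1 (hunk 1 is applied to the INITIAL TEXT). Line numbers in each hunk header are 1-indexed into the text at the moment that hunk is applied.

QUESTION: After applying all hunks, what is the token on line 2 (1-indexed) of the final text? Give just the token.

Answer: aix

Derivation:
Hunk 1: at line 2 remove [bfse,cphem,ggxi] add [klbr,sydk,vuiam] -> 6 lines: njmo aix klbr sydk vuiam rqhr
Hunk 2: at line 1 remove [klbr,sydk] add [tzyo,uewxt,avkxd] -> 7 lines: njmo aix tzyo uewxt avkxd vuiam rqhr
Hunk 3: at line 1 remove [tzyo,uewxt] add [bzfb,grox] -> 7 lines: njmo aix bzfb grox avkxd vuiam rqhr
Final line 2: aix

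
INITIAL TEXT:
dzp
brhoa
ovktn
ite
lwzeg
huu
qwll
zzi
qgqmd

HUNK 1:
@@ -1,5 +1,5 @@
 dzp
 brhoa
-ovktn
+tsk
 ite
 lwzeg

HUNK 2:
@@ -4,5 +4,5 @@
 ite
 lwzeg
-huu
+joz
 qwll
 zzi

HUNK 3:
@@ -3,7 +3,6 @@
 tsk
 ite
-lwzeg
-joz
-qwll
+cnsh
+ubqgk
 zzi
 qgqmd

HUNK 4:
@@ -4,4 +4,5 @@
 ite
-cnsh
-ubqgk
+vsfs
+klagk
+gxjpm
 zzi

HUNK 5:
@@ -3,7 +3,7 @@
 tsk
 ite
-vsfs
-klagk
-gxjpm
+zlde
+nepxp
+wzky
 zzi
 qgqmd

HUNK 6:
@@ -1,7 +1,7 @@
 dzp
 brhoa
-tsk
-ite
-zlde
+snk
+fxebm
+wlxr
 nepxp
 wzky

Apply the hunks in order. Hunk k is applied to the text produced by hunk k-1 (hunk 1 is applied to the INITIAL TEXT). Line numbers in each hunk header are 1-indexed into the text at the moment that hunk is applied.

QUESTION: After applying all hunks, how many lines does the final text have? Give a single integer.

Answer: 9

Derivation:
Hunk 1: at line 1 remove [ovktn] add [tsk] -> 9 lines: dzp brhoa tsk ite lwzeg huu qwll zzi qgqmd
Hunk 2: at line 4 remove [huu] add [joz] -> 9 lines: dzp brhoa tsk ite lwzeg joz qwll zzi qgqmd
Hunk 3: at line 3 remove [lwzeg,joz,qwll] add [cnsh,ubqgk] -> 8 lines: dzp brhoa tsk ite cnsh ubqgk zzi qgqmd
Hunk 4: at line 4 remove [cnsh,ubqgk] add [vsfs,klagk,gxjpm] -> 9 lines: dzp brhoa tsk ite vsfs klagk gxjpm zzi qgqmd
Hunk 5: at line 3 remove [vsfs,klagk,gxjpm] add [zlde,nepxp,wzky] -> 9 lines: dzp brhoa tsk ite zlde nepxp wzky zzi qgqmd
Hunk 6: at line 1 remove [tsk,ite,zlde] add [snk,fxebm,wlxr] -> 9 lines: dzp brhoa snk fxebm wlxr nepxp wzky zzi qgqmd
Final line count: 9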